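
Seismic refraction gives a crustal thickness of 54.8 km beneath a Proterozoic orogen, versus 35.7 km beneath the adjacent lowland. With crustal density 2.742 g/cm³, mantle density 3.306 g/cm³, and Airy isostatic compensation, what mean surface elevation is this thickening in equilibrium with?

Excess crust Δ = 54.8 km − 35.7 km = 19.1 km, split between elevation h and root r with h + r = Δ.
Airy balance ρ_c h = (ρ_m − ρ_c) r gives r = h ρ_c/(ρ_m − ρ_c), so h (1 + ρ_c/(ρ_m − ρ_c)) = Δ, i.e. h = Δ (ρ_m − ρ_c)/ρ_m.
h = 19.1 km × 0.564/3.306 = 3.26 km.

3.26 km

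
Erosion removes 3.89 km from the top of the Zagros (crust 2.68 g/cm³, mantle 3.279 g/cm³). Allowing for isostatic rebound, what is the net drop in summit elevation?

Rebound u = e ρ_c/ρ_m = 3.89 km × 2.68/3.279 = 3.179 km.
Net surface drop = e − u = 3.89 km − 3.179 km = e (ρ_m − ρ_c)/ρ_m = 0.711 km.

0.711 km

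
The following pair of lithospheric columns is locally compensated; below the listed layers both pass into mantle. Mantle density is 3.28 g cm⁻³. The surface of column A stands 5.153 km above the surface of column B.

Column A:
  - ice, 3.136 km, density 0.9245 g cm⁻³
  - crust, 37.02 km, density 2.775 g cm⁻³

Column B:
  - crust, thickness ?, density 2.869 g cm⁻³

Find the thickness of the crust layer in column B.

Take the compensation level at the base of the deeper column (depth z_c below the surface of column A) and equate Σ ρ_i t_i down to z_c; mantle fills any gap and the z_c terms cancel.
Column A: 3.136×0.9245 + 37.02×2.775 + (z_c − 40.156)×3.28
Column B: 5.153×0 + x×2.869 + (z_c − 5.153 − 0 − x)×3.28
The z_c×3.28 term appears on both sides and cancels. Collect the known terms of each column as K = Σ(ρt)_known − 3.28 × (depth of known layers): K_A = 105.629732 − 3.28×40.156 = −26.081948; K_B = 0 − 3.28×(5.153 + 0) = −16.90184.
Balance: K_A = K_B − x×(3.28 − 2.869), so x = (K_B − K_A)/(3.28 − 2.869) = 9.18011/0.411 = 22.3 km.

22.3 km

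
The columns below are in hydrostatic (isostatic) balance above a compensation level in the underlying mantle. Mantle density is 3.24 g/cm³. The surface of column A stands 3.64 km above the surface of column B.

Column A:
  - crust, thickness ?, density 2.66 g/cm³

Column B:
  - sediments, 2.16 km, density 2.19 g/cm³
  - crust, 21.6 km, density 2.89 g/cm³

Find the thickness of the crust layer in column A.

Take the compensation level at the base of the deeper column (depth z_c below the surface of column A) and equate Σ ρ_i t_i down to z_c; mantle fills any gap and the z_c terms cancel.
Column A: x×2.66 + (z_c − 0 − x)×3.24
Column B: 3.64×0 + 2.16×2.19 + 21.6×2.89 + (z_c − 3.64 − 23.76)×3.24
The z_c×3.24 term appears on both sides and cancels. Collect the known terms of each column as K = Σ(ρt)_known − 3.24 × (depth of known layers): K_A = 0 − 3.24×0 = 0; K_B = 67.1544 − 3.24×(3.64 + 23.76) = −21.6216.
Balance: K_A − x×(3.24 − 2.66) = K_B, so x = (K_A − K_B)/(3.24 − 2.66) = 21.6216/0.58 = 37.3 km.

37.3 km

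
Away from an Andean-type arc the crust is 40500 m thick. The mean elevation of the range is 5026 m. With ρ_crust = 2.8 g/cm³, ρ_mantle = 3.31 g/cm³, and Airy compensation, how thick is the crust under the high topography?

Root depth r = h ρ_c / (ρ_m − ρ_c) = 5026 m × 2.8 / 0.51 = 27590 m.
Total thickness = T + h + r = 40500 m + 5026 m + 27590 m = 73100 m.

73100 m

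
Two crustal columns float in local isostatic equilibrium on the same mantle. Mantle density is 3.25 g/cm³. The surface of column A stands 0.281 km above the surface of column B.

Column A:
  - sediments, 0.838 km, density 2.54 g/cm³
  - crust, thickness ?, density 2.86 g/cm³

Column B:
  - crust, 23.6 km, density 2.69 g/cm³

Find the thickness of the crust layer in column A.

34.7 km

Take the compensation level at the base of the deeper column (depth z_c below the surface of column A) and equate Σ ρ_i t_i down to z_c; mantle fills any gap and the z_c terms cancel.
Column A: 0.838×2.54 + x×2.86 + (z_c − 0.838 − x)×3.25
Column B: 0.281×0 + 23.6×2.69 + (z_c − 0.281 − 23.6)×3.25
The z_c×3.25 term appears on both sides and cancels. Collect the known terms of each column as K = Σ(ρt)_known − 3.25 × (depth of known layers): K_A = 2.12852 − 3.25×0.838 = −0.59498; K_B = 63.484 − 3.25×(0.281 + 23.6) = −14.12925.
Balance: K_A − x×(3.25 − 2.86) = K_B, so x = (K_A − K_B)/(3.25 − 2.86) = 13.5343/0.39 = 34.7 km.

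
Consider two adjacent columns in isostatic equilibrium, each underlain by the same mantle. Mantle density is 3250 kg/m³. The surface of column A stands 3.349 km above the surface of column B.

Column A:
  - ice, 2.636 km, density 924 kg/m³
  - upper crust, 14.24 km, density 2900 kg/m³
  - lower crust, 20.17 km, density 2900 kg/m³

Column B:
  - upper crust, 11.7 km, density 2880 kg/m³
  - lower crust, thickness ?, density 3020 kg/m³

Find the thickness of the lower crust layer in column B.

Take the compensation level at the base of the deeper column (depth z_c below the surface of column A) and equate Σ ρ_i t_i down to z_c; mantle fills any gap and the z_c terms cancel.
Column A: 2.636×924 + 14.24×2900 + 20.17×2900 + (z_c − 37.046)×3250
Column B: 3.349×0 + 11.7×2880 + x×3020 + (z_c − 3.349 − 11.7 − x)×3250
The z_c×3250 term appears on both sides and cancels. Collect the known terms of each column as K = Σ(ρt)_known − 3250 × (depth of known layers): K_A = 102224.664 − 3250×37.046 = −18174.836; K_B = 33696 − 3250×(3.349 + 11.7) = −15213.25.
Balance: K_A = K_B − x×(3250 − 3020), so x = (K_B − K_A)/(3250 − 3020) = 2961.59/230 = 12.9 km.

12.9 km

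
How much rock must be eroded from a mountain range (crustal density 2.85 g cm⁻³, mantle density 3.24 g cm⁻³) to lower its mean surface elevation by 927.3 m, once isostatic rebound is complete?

7700 m

Net drop Δ = e − u = e − e ρ_c/ρ_m = e (ρ_m − ρ_c)/ρ_m.
e = Δ ρ_m/(ρ_m − ρ_c) = 927.3 m × 3.24/0.39 = 7700 m.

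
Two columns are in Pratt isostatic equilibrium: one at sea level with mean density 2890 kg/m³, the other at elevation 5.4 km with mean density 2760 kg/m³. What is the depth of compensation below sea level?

ρ_ref D = ρ (D + h) → D (ρ_ref − ρ) = ρ h.
D = ρ h/(ρ_ref − ρ) = 2760 × 5.4 km/(2890 − 2760) = 115 km.

115 km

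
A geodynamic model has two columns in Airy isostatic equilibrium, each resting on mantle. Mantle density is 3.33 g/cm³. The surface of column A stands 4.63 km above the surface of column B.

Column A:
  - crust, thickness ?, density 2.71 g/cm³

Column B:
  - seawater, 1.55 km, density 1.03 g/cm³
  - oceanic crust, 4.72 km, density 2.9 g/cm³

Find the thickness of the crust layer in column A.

Take the compensation level at the base of the deeper column (depth z_c below the surface of column A) and equate Σ ρ_i t_i down to z_c; mantle fills any gap and the z_c terms cancel.
Column A: x×2.71 + (z_c − 0 − x)×3.33
Column B: 4.63×0 + 1.55×1.03 + 4.72×2.9 + (z_c − 4.63 − 6.27)×3.33
The z_c×3.33 term appears on both sides and cancels. Collect the known terms of each column as K = Σ(ρt)_known − 3.33 × (depth of known layers): K_A = 0 − 3.33×0 = 0; K_B = 15.2845 − 3.33×(4.63 + 6.27) = −21.0125.
Balance: K_A − x×(3.33 − 2.71) = K_B, so x = (K_A − K_B)/(3.33 − 2.71) = 21.0125/0.62 = 33.9 km.

33.9 km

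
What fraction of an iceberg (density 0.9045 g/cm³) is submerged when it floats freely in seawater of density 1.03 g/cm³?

Submerged fraction = ρ_obj/ρ_fluid = 0.9045/1.03 = 87.8%.

87.8%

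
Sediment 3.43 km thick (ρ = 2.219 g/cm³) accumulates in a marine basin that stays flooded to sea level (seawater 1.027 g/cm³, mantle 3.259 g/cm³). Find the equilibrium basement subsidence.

1.83 km

Submarine loading: the sediment displaces seawater, and the subsidence is in turn flooded, so s (ρ_m − ρ_w) = t (ρ_sed − ρ_w).
s = 3.43 km × (2.219 − 1.027) / (3.259 − 1.027) = 1.83 km.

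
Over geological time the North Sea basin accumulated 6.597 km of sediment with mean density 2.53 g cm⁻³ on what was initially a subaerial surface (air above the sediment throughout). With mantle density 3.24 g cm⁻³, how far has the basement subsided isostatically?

5.15 km

Subaerial load: s = t ρ_sed / ρ_m = 6.597 km × 2.53/3.24 = 5.15 km.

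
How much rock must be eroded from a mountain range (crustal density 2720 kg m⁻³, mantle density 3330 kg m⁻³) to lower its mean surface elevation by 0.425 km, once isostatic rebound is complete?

2.32 km

Net drop Δ = e − u = e − e ρ_c/ρ_m = e (ρ_m − ρ_c)/ρ_m.
e = Δ ρ_m/(ρ_m − ρ_c) = 0.425 km × 3330/610 = 2.32 km.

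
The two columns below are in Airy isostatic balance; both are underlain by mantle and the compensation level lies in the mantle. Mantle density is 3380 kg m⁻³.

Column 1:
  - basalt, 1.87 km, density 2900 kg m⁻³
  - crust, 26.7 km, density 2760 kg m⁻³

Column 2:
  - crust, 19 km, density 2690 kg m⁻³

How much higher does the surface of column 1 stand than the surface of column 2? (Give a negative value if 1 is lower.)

1.28 km

For any compensation level in the mantle, the mantle terms cancel and isostasy reduces to e = (Σt_1 − Σt_2) − (Σ(ρt)_1 − Σ(ρt)_2) / ρ_m.
Σt_1 = 28.57 km; Σt_2 = 19 km; Σ(ρt)_1 = 79115; Σ(ρt)_2 = 51110 (in km·kg m⁻³).
e = (28.57 − 19) − (79115 − 51110) / 3380 = 1.28 km.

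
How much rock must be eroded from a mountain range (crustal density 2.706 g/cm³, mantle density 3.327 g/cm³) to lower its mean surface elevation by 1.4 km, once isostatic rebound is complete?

7.5 km

Net drop Δ = e − u = e − e ρ_c/ρ_m = e (ρ_m − ρ_c)/ρ_m.
e = Δ ρ_m/(ρ_m − ρ_c) = 1.4 km × 3.327/0.621 = 7.5 km.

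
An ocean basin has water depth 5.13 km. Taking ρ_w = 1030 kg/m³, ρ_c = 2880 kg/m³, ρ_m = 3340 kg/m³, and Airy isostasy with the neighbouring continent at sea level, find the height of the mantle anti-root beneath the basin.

Isostatic balance requires: replacing crust with seawater at the top is compensated by replacing crust with mantle at the base: d (ρ_c − ρ_w) = a (ρ_m − ρ_c).
a = d (ρ_c − ρ_w)/(ρ_m − ρ_c) = 5.13 km × 1850/460 = 20.6 km.

20.6 km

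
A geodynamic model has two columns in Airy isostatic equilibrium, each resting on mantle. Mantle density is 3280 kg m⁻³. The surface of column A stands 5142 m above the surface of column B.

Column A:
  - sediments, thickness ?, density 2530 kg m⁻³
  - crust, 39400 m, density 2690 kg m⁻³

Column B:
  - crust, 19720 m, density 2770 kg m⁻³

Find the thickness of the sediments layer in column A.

4900 m

Take the compensation level at the base of the deeper column (depth z_c below the surface of column A) and equate Σ ρ_i t_i down to z_c; mantle fills any gap and the z_c terms cancel.
Column A: x×2530 + 39400×2690 + (z_c − 39400 − x)×3280
Column B: 5142×0 + 19720×2770 + (z_c − 5142 − 19720)×3280
The z_c×3280 term appears on both sides and cancels. Collect the known terms of each column as K = Σ(ρt)_known − 3280 × (depth of known layers): K_A = 105986000 − 3280×39400 = −23246000; K_B = 54624400 − 3280×(5142 + 19720) = −26922960.
Balance: K_A − x×(3280 − 2530) = K_B, so x = (K_A − K_B)/(3280 − 2530) = 3676960/750 = 4900 m.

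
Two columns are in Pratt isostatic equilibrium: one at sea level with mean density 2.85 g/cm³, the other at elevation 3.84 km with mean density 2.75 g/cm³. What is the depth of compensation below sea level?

106 km

ρ_ref D = ρ (D + h) → D (ρ_ref − ρ) = ρ h.
D = ρ h/(ρ_ref − ρ) = 2.75 × 3.84 km/(2.85 − 2.75) = 106 km.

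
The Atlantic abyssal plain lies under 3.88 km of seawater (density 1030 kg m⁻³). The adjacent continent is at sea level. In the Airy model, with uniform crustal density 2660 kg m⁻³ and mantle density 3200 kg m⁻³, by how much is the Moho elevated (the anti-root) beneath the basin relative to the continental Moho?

Isostatic balance requires: replacing crust with seawater at the top is compensated by replacing crust with mantle at the base: d (ρ_c − ρ_w) = a (ρ_m − ρ_c).
a = d (ρ_c − ρ_w)/(ρ_m − ρ_c) = 3.88 km × 1630/540 = 11.7 km.

11.7 km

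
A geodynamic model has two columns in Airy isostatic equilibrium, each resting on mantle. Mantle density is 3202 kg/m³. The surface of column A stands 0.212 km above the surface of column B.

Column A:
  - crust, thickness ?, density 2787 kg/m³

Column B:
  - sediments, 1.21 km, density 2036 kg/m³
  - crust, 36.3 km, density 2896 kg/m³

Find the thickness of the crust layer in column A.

31.8 km

Take the compensation level at the base of the deeper column (depth z_c below the surface of column A) and equate Σ ρ_i t_i down to z_c; mantle fills any gap and the z_c terms cancel.
Column A: x×2787 + (z_c − 0 − x)×3202
Column B: 0.212×0 + 1.21×2036 + 36.3×2896 + (z_c − 0.212 − 37.51)×3202
The z_c×3202 term appears on both sides and cancels. Collect the known terms of each column as K = Σ(ρt)_known − 3202 × (depth of known layers): K_A = 0 − 3202×0 = 0; K_B = 107588.36 − 3202×(0.212 + 37.51) = −13197.484.
Balance: K_A − x×(3202 − 2787) = K_B, so x = (K_A − K_B)/(3202 − 2787) = 13197.5/415 = 31.8 km.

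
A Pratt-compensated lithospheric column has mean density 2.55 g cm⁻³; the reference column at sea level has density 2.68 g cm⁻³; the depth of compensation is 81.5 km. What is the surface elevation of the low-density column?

ρ_ref D = ρ (D + h) → h = D (ρ_ref − ρ)/ρ.
h = 81.5 km × (2.68 − 2.55)/2.55 = 4.15 km.

4.15 km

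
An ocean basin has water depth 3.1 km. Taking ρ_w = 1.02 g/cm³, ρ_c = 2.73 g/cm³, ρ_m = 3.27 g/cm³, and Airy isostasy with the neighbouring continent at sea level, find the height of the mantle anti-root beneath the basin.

In Airy isostatic equilibrium: replacing crust with seawater at the top is compensated by replacing crust with mantle at the base: d (ρ_c − ρ_w) = a (ρ_m − ρ_c).
a = d (ρ_c − ρ_w)/(ρ_m − ρ_c) = 3.1 km × 1.71/0.54 = 9.82 km.

9.82 km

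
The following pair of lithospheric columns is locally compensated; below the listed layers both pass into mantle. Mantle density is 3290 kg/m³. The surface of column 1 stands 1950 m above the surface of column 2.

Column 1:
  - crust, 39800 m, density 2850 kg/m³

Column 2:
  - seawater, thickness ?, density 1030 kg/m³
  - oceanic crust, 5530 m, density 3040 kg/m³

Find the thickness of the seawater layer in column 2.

Take the compensation level at the base of the deeper column (depth z_c below the surface of column 1) and equate Σ ρ_i t_i down to z_c; mantle fills any gap and the z_c terms cancel.
Column 1: 39800×2850 + (z_c − 39800)×3290
Column 2: 1950×0 + x×1030 + 5530×3040 + (z_c − 1950 − 5530 − x)×3290
The z_c×3290 term appears on both sides and cancels. Collect the known terms of each column as K = Σ(ρt)_known − 3290 × (depth of known layers): K_1 = 113430000 − 3290×39800 = −17512000; K_2 = 16811200 − 3290×(1950 + 5530) = −7798000.
Balance: K_1 = K_2 − x×(3290 − 1030), so x = (K_2 − K_1)/(3290 − 1030) = 9714000/2260 = 4300 m.

4300 m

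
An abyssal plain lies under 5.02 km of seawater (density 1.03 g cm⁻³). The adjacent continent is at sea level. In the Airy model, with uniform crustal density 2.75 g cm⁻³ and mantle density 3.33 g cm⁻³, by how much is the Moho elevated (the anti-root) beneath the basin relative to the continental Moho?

Balancing pressure at the compensation depth: replacing crust with seawater at the top is compensated by replacing crust with mantle at the base: d (ρ_c − ρ_w) = a (ρ_m − ρ_c).
a = d (ρ_c − ρ_w)/(ρ_m − ρ_c) = 5.02 km × 1.72/0.58 = 14.9 km.

14.9 km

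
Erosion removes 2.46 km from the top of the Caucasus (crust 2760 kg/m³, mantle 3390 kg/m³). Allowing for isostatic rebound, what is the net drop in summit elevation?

Rebound u = e ρ_c/ρ_m = 2.46 km × 2760/3390 = 2.003 km.
Net surface drop = e − u = 2.46 km − 2.003 km = e (ρ_m − ρ_c)/ρ_m = 0.457 km.

0.457 km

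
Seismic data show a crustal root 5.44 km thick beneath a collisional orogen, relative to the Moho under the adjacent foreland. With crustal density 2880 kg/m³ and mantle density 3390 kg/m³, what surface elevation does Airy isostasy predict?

0.963 km

Isostatic balance requires: ρ_c h = (ρ_m − ρ_c) r.
h = r (ρ_m − ρ_c) / ρ_c = 5.44 km × (3390 − 2880) / 2880 = 0.963 km.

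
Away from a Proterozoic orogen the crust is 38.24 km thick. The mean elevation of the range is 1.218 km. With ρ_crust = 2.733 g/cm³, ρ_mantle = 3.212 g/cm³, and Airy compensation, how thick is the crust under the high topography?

Root depth r = h ρ_c / (ρ_m − ρ_c) = 1.218 km × 2.733 / 0.479 = 6.949 km.
Total thickness = T + h + r = 38.24 km + 1.218 km + 6.949 km = 46.4 km.

46.4 km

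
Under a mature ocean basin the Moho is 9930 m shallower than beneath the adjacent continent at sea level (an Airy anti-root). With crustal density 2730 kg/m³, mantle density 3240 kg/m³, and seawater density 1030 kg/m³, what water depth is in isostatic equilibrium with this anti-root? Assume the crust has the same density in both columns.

Replacing a thickness d of crust by seawater at the top must be balanced by replacing crust with mantle at the base: d (ρ_c − ρ_w) = a (ρ_m − ρ_c).
d = a (ρ_m − ρ_c)/(ρ_c − ρ_w) = 9930 m × 510/1700 = 2980 m.

2980 m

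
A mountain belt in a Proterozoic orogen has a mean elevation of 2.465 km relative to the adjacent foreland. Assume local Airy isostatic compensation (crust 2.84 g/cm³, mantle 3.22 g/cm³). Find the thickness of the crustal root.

For local isostatic compensation: the weight of the topography is balanced by the buoyancy of the root, ρ_c h = (ρ_m − ρ_c) r.
r = h · ρ_c / (ρ_m − ρ_c) = 2.465 km × 2.84 / (3.22 − 2.84) = 18.4 km.

18.4 km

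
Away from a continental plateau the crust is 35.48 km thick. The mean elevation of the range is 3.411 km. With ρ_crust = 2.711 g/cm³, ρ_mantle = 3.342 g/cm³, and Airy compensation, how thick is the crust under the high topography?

Root depth r = h ρ_c / (ρ_m − ρ_c) = 3.411 km × 2.711 / 0.631 = 14.65 km.
Total thickness = T + h + r = 35.48 km + 3.411 km + 14.65 km = 53.5 km.

53.5 km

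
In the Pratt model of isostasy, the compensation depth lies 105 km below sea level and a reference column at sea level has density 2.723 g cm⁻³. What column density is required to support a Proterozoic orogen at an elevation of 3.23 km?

2.64 g cm⁻³

Pratt balance: ρ_ref D = ρ (D + h).
ρ = ρ_ref D/(D + h) = 2.723 × 105 km/(105 km + 3.23 km) = 2.64 g cm⁻³.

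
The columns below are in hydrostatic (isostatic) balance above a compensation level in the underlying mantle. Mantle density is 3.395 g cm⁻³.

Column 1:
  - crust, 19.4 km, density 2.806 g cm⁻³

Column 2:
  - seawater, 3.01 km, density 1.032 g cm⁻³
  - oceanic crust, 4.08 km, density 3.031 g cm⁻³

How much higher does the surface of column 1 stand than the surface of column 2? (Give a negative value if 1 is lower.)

For any compensation level in the mantle, the mantle terms cancel and isostasy reduces to e = (Σt_1 − Σt_2) − (Σ(ρt)_1 − Σ(ρt)_2) / ρ_m.
Σt_1 = 19.4 km; Σt_2 = 7.09 km; Σ(ρt)_1 = 54.4364; Σ(ρt)_2 = 15.4728 (in km·g cm⁻³).
e = (19.4 − 7.09) − (54.4364 − 15.4728) / 3.395 = 0.833 km.

0.833 km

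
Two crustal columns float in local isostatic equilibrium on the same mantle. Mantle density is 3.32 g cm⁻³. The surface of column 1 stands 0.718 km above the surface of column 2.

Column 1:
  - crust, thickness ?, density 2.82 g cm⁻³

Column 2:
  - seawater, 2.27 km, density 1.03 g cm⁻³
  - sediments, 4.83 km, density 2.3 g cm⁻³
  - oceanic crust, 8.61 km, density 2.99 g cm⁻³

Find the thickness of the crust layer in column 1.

Take the compensation level at the base of the deeper column (depth z_c below the surface of column 1) and equate Σ ρ_i t_i down to z_c; mantle fills any gap and the z_c terms cancel.
Column 1: x×2.82 + (z_c − 0 − x)×3.32
Column 2: 0.718×0 + 2.27×1.03 + 4.83×2.3 + 8.61×2.99 + (z_c − 0.718 − 15.71)×3.32
The z_c×3.32 term appears on both sides and cancels. Collect the known terms of each column as K = Σ(ρt)_known − 3.32 × (depth of known layers): K_1 = 0 − 3.32×0 = 0; K_2 = 39.191 − 3.32×(0.718 + 15.71) = −15.34996.
Balance: K_1 − x×(3.32 − 2.82) = K_2, so x = (K_1 − K_2)/(3.32 − 2.82) = 15.35/0.5 = 30.7 km.

30.7 km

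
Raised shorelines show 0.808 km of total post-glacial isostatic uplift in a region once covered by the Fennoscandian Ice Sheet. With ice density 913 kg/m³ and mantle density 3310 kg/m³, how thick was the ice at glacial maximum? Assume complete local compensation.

2.93 km

u = t ρ_ice/ρ_m → t = u ρ_m/ρ_ice = 0.808 km × 3310/913 = 2.93 km.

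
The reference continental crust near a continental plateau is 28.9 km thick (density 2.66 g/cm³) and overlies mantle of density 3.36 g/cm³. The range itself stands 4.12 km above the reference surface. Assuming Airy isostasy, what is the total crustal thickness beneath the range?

48.7 km

Root depth r = h ρ_c / (ρ_m − ρ_c) = 4.12 km × 2.66 / 0.7 = 15.66 km.
Total thickness = T + h + r = 28.9 km + 4.12 km + 15.66 km = 48.7 km.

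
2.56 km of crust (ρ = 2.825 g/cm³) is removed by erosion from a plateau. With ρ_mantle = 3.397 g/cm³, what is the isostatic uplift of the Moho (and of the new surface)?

Unloading: uplift u = e ρ_c/ρ_m = 2.56 km × 2.825/3.397 = 2.13 km.

2.13 km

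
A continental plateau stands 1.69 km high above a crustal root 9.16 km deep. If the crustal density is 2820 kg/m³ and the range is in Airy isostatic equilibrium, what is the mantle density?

3340 kg/m³

Airy balance: ρ_c h = (ρ_m − ρ_c) r → ρ_m = ρ_c (1 + h/r).
ρ_m = 2820 × (1 + 1.69 km/9.16 km) = 3340 kg/m³.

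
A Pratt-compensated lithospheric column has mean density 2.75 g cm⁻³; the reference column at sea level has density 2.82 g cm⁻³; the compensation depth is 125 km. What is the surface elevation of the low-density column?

3.18 km

ρ_ref D = ρ (D + h) → h = D (ρ_ref − ρ)/ρ.
h = 125 km × (2.82 − 2.75)/2.75 = 3.18 km.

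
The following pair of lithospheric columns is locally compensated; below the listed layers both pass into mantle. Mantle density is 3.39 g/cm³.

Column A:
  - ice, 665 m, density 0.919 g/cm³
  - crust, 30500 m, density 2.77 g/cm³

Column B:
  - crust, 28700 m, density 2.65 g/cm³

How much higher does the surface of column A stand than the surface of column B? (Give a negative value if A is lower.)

−202 m

For any compensation level in the mantle, the mantle terms cancel and isostasy reduces to e = (Σt_A − Σt_B) − (Σ(ρt)_A − Σ(ρt)_B) / ρ_m.
Σt_A = 31165 m; Σt_B = 28700 m; Σ(ρt)_A = 85096.135; Σ(ρt)_B = 76055 (in m·g/cm³).
e = (31165 − 28700) − (85096.135 − 76055) / 3.39 = −202 m.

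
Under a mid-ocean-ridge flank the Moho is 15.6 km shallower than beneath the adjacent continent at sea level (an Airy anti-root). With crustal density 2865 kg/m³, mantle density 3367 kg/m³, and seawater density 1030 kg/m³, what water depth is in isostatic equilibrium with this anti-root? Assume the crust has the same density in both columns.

4.27 km

Replacing a thickness d of crust by seawater at the top must be balanced by replacing crust with mantle at the base: d (ρ_c − ρ_w) = a (ρ_m − ρ_c).
d = a (ρ_m − ρ_c)/(ρ_c − ρ_w) = 15.6 km × 502/1835 = 4.27 km.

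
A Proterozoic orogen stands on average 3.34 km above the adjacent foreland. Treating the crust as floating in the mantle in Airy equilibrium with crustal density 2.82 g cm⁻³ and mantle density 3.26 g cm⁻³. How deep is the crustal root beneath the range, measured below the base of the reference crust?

21.4 km

In Airy isostatic equilibrium: the weight of the topography is balanced by the buoyancy of the root, ρ_c h = (ρ_m − ρ_c) r.
r = h · ρ_c / (ρ_m − ρ_c) = 3.34 km × 2.82 / (3.26 − 2.82) = 21.4 km.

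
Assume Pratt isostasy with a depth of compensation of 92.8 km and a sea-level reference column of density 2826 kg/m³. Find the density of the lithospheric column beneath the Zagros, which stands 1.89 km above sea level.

Pratt balance: ρ_ref D = ρ (D + h).
ρ = ρ_ref D/(D + h) = 2826 × 92.8 km/(92.8 km + 1.89 km) = 2770 kg/m³.

2770 kg/m³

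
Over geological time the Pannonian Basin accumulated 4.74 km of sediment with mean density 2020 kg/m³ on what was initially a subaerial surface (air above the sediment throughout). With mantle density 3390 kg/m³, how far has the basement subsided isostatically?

2.82 km

Subaerial load: s = t ρ_sed / ρ_m = 4.74 km × 2020/3390 = 2.82 km.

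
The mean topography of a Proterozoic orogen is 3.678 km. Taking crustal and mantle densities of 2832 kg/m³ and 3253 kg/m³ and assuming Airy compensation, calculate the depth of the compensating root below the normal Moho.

By Archimedes' principle applied to the lithosphere: the weight of the topography is balanced by the buoyancy of the root, ρ_c h = (ρ_m − ρ_c) r.
r = h · ρ_c / (ρ_m − ρ_c) = 3.678 km × 2832 / (3253 − 2832) = 24.7 km.

24.7 km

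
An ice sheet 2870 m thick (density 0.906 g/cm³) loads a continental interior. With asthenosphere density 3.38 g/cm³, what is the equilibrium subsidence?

Isostatic balance requires: the ice load ρ_ice t is balanced by mantle displaced below, ρ_m s.
s = t ρ_ice / ρ_m = 2870 m × 0.906/3.38 = 769 m.

769 m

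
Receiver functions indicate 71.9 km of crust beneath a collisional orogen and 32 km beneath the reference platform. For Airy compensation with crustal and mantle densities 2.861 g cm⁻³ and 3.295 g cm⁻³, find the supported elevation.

5.26 km

Excess crust Δ = 71.9 km − 32 km = 39.9 km, split between elevation h and root r with h + r = Δ.
Airy balance ρ_c h = (ρ_m − ρ_c) r gives r = h ρ_c/(ρ_m − ρ_c), so h (1 + ρ_c/(ρ_m − ρ_c)) = Δ, i.e. h = Δ (ρ_m − ρ_c)/ρ_m.
h = 39.9 km × 0.434/3.295 = 5.26 km.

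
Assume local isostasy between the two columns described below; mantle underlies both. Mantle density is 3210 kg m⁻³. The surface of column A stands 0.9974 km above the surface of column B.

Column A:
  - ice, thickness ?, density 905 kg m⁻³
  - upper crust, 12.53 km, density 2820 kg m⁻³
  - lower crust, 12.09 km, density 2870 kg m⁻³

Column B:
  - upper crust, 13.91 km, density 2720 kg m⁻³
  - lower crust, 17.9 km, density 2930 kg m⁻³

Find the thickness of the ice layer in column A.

2.62 km

Take the compensation level at the base of the deeper column (depth z_c below the surface of column A) and equate Σ ρ_i t_i down to z_c; mantle fills any gap and the z_c terms cancel.
Column A: x×905 + 12.53×2820 + 12.09×2870 + (z_c − 24.62 − x)×3210
Column B: 0.9974×0 + 13.91×2720 + 17.9×2930 + (z_c − 0.9974 − 31.81)×3210
The z_c×3210 term appears on both sides and cancels. Collect the known terms of each column as K = Σ(ρt)_known − 3210 × (depth of known layers): K_A = 70032.9 − 3210×24.62 = −8997.3; K_B = 90282.2 − 3210×(0.9974 + 31.81) = −15029.554.
Balance: K_A − x×(3210 − 905) = K_B, so x = (K_A − K_B)/(3210 − 905) = 6032.25/2305 = 2.62 km.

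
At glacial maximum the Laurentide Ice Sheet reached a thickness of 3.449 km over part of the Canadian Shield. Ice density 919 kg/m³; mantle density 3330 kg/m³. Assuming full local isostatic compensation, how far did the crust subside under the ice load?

0.952 km

In Airy isostatic equilibrium: the ice load ρ_ice t is balanced by mantle displaced below, ρ_m s.
s = t ρ_ice / ρ_m = 3.449 km × 919/3330 = 0.952 km.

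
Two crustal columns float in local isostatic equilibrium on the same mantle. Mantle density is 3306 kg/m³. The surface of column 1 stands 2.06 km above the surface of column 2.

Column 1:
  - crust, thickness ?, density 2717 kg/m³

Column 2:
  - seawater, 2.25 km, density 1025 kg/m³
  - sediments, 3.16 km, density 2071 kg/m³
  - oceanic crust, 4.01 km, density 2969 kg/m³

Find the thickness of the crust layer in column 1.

Take the compensation level at the base of the deeper column (depth z_c below the surface of column 1) and equate Σ ρ_i t_i down to z_c; mantle fills any gap and the z_c terms cancel.
Column 1: x×2717 + (z_c − 0 − x)×3306
Column 2: 2.06×0 + 2.25×1025 + 3.16×2071 + 4.01×2969 + (z_c − 2.06 − 9.42)×3306
The z_c×3306 term appears on both sides and cancels. Collect the known terms of each column as K = Σ(ρt)_known − 3306 × (depth of known layers): K_1 = 0 − 3306×0 = 0; K_2 = 20756.3 − 3306×(2.06 + 9.42) = −17196.58.
Balance: K_1 − x×(3306 − 2717) = K_2, so x = (K_1 − K_2)/(3306 − 2717) = 17196.6/589 = 29.2 km.

29.2 km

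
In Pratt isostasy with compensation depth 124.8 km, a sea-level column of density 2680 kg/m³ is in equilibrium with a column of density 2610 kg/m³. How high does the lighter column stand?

ρ_ref D = ρ (D + h) → h = D (ρ_ref − ρ)/ρ.
h = 124.8 km × (2680 − 2610)/2610 = 3.35 km.

3.35 km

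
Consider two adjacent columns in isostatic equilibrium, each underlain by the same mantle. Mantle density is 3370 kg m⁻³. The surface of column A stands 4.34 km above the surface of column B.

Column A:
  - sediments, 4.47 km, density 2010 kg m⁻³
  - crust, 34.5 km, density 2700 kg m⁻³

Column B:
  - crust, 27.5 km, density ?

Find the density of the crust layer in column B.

2840 kg m⁻³

Take the compensation level at the base of the deeper column (depth z_c below the surface of column A) and equate Σ ρ_i t_i down to z_c; mantle fills any gap and the z_c terms cancel.
Column A: 4.47×2010 + 34.5×2700 + (z_c − 38.97)×3370
Column B: 4.34×0 + 27.5×ρ + (z_c − 4.34 − 27.5)×3370
The z_c×3370 term appears on both sides and cancels. Collect the known terms of each column as K = Σ(ρt)_known − 3370 × (depth of known layers): K_A = 102134.7 − 3370×38.97 = −29194.2; K_B = 0 − 3370×(4.34 + 27.5) = −107300.8.
Balance: K_A = K_B + 27.5×ρ, so ρ = (K_A − K_B)/27.5 = 78106.6/27.5 = 2840 kg m⁻³.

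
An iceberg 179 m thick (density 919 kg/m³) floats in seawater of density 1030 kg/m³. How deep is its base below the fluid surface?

160 m

Draft d = t ρ_obj/ρ_fluid = 179 m × 919/1030 = 160 m.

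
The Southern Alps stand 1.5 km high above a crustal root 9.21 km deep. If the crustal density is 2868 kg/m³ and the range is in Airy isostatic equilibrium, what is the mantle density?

Airy balance: ρ_c h = (ρ_m − ρ_c) r → ρ_m = ρ_c (1 + h/r).
ρ_m = 2868 × (1 + 1.5 km/9.21 km) = 3340 kg/m³.

3340 kg/m³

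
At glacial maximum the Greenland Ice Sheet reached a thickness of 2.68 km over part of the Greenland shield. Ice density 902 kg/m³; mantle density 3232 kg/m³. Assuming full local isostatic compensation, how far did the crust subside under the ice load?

0.748 km

Isostatic balance requires: the ice load ρ_ice t is balanced by mantle displaced below, ρ_m s.
s = t ρ_ice / ρ_m = 2.68 km × 902/3232 = 0.748 km.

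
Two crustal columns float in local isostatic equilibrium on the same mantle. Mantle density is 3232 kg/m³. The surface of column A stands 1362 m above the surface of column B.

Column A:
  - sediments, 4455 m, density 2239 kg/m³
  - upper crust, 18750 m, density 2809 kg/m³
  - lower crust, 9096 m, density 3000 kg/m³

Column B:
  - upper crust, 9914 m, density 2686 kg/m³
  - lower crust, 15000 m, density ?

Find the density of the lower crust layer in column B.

2920 kg/m³

Take the compensation level at the base of the deeper column (depth z_c below the surface of column A) and equate Σ ρ_i t_i down to z_c; mantle fills any gap and the z_c terms cancel.
Column A: 4455×2239 + 18750×2809 + 9096×3000 + (z_c − 32301)×3232
Column B: 1362×0 + 9914×2686 + 15000×ρ + (z_c − 1362 − 24914)×3232
The z_c×3232 term appears on both sides and cancels. Collect the known terms of each column as K = Σ(ρt)_known − 3232 × (depth of known layers): K_A = 89931495 − 3232×32301 = −14465337; K_B = 26629004 − 3232×(1362 + 24914) = −58295028.
Balance: K_A = K_B + 15000×ρ, so ρ = (K_A − K_B)/15000 = 43829700/15000 = 2920 kg/m³.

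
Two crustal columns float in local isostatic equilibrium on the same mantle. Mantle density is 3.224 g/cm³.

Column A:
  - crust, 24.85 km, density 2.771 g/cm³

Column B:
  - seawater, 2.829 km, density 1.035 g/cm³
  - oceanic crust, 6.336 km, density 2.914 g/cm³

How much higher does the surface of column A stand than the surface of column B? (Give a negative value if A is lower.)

0.962 km

For any compensation level in the mantle, the mantle terms cancel and isostasy reduces to e = (Σt_A − Σt_B) − (Σ(ρt)_A − Σ(ρt)_B) / ρ_m.
Σt_A = 24.85 km; Σt_B = 9.165 km; Σ(ρt)_A = 68.85935; Σ(ρt)_B = 21.391119 (in km·g/cm³).
e = (24.85 − 9.165) − (68.85935 − 21.391119) / 3.224 = 0.962 km.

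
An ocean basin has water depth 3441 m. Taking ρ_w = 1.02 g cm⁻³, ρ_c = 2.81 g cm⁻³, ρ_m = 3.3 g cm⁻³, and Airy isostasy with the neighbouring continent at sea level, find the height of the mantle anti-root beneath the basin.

For local isostatic compensation: replacing crust with seawater at the top is compensated by replacing crust with mantle at the base: d (ρ_c − ρ_w) = a (ρ_m − ρ_c).
a = d (ρ_c − ρ_w)/(ρ_m − ρ_c) = 3441 m × 1.79/0.49 = 12600 m.

12600 m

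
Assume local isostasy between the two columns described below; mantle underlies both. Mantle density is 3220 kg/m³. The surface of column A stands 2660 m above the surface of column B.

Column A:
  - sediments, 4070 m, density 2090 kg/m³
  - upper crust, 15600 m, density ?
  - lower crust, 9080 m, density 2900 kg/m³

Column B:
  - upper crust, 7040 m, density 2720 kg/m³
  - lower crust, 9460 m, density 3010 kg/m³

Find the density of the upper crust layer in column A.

2800 kg/m³

Take the compensation level at the base of the deeper column (depth z_c below the surface of column A) and equate Σ ρ_i t_i down to z_c; mantle fills any gap and the z_c terms cancel.
Column A: 4070×2090 + 15600×ρ + 9080×2900 + (z_c − 28750)×3220
Column B: 2660×0 + 7040×2720 + 9460×3010 + (z_c − 2660 − 16500)×3220
The z_c×3220 term appears on both sides and cancels. Collect the known terms of each column as K = Σ(ρt)_known − 3220 × (depth of known layers): K_A = 34838300 − 3220×28750 = −57736700; K_B = 47623400 − 3220×(2660 + 16500) = −14071800.
Balance: K_A + 15600×ρ = K_B, so ρ = (K_B − K_A)/15600 = 43664900/15600 = 2800 kg/m³.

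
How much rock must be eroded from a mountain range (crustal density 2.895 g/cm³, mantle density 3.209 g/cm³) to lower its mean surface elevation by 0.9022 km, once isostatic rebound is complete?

9.22 km

Net drop Δ = e − u = e − e ρ_c/ρ_m = e (ρ_m − ρ_c)/ρ_m.
e = Δ ρ_m/(ρ_m − ρ_c) = 0.9022 km × 3.209/0.314 = 9.22 km.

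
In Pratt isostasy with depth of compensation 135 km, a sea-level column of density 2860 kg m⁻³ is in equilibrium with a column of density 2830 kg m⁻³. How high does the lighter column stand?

ρ_ref D = ρ (D + h) → h = D (ρ_ref − ρ)/ρ.
h = 135 km × (2860 − 2830)/2830 = 1.43 km.

1.43 km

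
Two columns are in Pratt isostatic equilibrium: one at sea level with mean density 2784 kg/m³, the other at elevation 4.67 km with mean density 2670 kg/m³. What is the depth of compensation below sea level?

109 km

ρ_ref D = ρ (D + h) → D (ρ_ref − ρ) = ρ h.
D = ρ h/(ρ_ref − ρ) = 2670 × 4.67 km/(2784 − 2670) = 109 km.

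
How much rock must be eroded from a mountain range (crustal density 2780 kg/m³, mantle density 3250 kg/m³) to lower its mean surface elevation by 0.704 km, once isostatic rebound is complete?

4.87 km

Net drop Δ = e − u = e − e ρ_c/ρ_m = e (ρ_m − ρ_c)/ρ_m.
e = Δ ρ_m/(ρ_m − ρ_c) = 0.704 km × 3250/470 = 4.87 km.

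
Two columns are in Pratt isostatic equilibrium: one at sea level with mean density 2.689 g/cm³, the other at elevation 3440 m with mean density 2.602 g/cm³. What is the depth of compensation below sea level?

103000 m

ρ_ref D = ρ (D + h) → D (ρ_ref − ρ) = ρ h.
D = ρ h/(ρ_ref − ρ) = 2.602 × 3440 m/(2.689 − 2.602) = 103000 m.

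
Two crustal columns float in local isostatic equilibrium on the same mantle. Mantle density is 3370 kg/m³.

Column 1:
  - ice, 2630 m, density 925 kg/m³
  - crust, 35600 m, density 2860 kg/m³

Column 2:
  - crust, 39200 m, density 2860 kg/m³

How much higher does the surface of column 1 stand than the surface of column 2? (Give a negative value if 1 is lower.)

For any compensation level in the mantle, the mantle terms cancel and isostasy reduces to e = (Σt_1 − Σt_2) − (Σ(ρt)_1 − Σ(ρt)_2) / ρ_m.
Σt_1 = 38230 m; Σt_2 = 39200 m; Σ(ρt)_1 = 104248750; Σ(ρt)_2 = 112112000 (in m·kg/m³).
e = (38230 − 39200) − (104248750 − 112112000) / 3370 = 1360 m.

1360 m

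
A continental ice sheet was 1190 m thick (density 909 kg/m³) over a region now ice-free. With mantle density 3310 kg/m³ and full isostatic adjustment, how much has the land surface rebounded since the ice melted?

327 m

Removing the load lets mantle flow back in; uplift u satisfies ρ_ice t = ρ_m u.
u = t ρ_ice/ρ_m = 1190 m × 909/3310 = 327 m.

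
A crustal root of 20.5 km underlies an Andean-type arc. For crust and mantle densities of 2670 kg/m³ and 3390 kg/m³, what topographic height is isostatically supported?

Isostatic balance requires: ρ_c h = (ρ_m − ρ_c) r.
h = r (ρ_m − ρ_c) / ρ_c = 20.5 km × (3390 − 2670) / 2670 = 5.53 km.

5.53 km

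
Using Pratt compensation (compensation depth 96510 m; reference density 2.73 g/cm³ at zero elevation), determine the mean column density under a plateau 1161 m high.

2.7 g/cm³

Pratt balance: ρ_ref D = ρ (D + h).
ρ = ρ_ref D/(D + h) = 2.73 × 96510 m/(96510 m + 1161 m) = 2.7 g/cm³.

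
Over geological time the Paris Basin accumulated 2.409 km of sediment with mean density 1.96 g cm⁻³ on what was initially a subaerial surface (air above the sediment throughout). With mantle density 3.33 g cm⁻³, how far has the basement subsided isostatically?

Subaerial load: s = t ρ_sed / ρ_m = 2.409 km × 1.96/3.33 = 1.42 km.

1.42 km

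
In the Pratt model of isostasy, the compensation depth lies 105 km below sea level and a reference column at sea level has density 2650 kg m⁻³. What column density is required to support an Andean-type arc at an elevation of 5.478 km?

2520 kg m⁻³

Pratt balance: ρ_ref D = ρ (D + h).
ρ = ρ_ref D/(D + h) = 2650 × 105 km/(105 km + 5.478 km) = 2520 kg m⁻³.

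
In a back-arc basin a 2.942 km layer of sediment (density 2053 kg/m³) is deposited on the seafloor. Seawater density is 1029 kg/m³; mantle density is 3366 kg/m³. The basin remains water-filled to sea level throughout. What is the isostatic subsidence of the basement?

1.29 km

Submarine loading: the sediment displaces seawater, and the subsidence is in turn flooded, so s (ρ_m − ρ_w) = t (ρ_sed − ρ_w).
s = 2.942 km × (2053 − 1029) / (3366 − 1029) = 1.29 km.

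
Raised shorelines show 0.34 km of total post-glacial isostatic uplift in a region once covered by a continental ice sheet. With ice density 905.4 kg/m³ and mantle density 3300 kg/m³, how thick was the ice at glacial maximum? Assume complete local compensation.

u = t ρ_ice/ρ_m → t = u ρ_m/ρ_ice = 0.34 km × 3300/905.4 = 1.24 km.

1.24 km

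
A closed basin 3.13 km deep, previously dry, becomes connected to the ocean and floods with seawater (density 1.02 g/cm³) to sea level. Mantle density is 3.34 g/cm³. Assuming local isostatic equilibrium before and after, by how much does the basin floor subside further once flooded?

After flooding the water column is d + s deep. Its weight must equal the weight of mantle displaced by the extra subsidence s: (d + s) ρ_w = s ρ_m.
s = d ρ_w / (ρ_m − ρ_w) = 3.13 km × 1.02/(3.34 − 1.02) = 1.38 km.

1.38 km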